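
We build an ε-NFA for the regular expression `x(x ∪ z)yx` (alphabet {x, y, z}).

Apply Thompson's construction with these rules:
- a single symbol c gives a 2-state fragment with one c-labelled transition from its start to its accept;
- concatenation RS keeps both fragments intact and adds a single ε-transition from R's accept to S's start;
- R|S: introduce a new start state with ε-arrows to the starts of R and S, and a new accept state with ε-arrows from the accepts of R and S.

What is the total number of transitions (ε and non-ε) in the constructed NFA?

12

Building bottom-up:
Each of the 5 symbol leaves contributes 1 transition (1 symbol, 0 ε).
  x ∪ z → 6 transitions (2 symbol, 4 ε)
  x(x ∪ z)yx → 12 transitions (5 symbol, 7 ε)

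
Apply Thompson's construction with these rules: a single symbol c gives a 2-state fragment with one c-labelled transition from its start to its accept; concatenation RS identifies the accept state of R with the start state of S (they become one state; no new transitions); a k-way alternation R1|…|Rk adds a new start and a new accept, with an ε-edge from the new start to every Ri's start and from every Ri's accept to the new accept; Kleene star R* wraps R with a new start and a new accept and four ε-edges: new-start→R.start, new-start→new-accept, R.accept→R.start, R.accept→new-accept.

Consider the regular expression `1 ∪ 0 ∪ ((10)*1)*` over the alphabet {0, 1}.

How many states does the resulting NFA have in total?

Building bottom-up:
Each of the 5 symbol leaves contributes a 2-state fragment.
  10 = 3 states
  (10)* = 5 states
  (10)*1 = 6 states
  ((10)*1)* = 8 states
  1 ∪ 0 ∪ ((10)*1)* = 14 states

14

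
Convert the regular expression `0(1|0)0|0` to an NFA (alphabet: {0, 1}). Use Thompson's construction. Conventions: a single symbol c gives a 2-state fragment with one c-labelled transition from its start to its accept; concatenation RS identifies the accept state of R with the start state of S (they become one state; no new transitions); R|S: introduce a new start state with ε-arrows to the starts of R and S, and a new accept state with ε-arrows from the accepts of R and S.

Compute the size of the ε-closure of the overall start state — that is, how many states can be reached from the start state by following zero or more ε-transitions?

Let C(F) = |ε-closure(F.start)| within fragment F, and note whether F accepts ε. Symbol fragments have C = 1 and do not accept ε. Then:
  1|0 — new start ε-reaches every alternative's start; none of them accept ε, so the new accept is not reached: |ε-closure| = 1 + 1 + 1 = 3
  0(1|0)0 — |ε-closure| equals the left operand's closure size = 1 (its accept is not ε-reachable, so the closure stops there)
  0(1|0)0|0 — |ε-closure| = 1 + 1 + 1 = 3 (the new accept is not ε-reachable since no branch accepts ε)

3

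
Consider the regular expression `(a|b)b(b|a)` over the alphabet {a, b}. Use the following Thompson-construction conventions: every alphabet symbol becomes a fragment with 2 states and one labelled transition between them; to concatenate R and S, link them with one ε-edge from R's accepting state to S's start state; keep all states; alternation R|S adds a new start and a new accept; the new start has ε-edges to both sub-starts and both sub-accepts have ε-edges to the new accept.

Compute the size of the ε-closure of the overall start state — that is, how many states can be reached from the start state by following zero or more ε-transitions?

3

Work bottom-up. For each fragment F, track |ε-closure(F.start)| and whether F's accept lies in that closure (i.e. whether F accepts ε). A single-symbol fragment has closure size 1 and does not accept ε.
  a|b — new start ε-reaches every alternative's start; none of them accept ε, so the new accept is not reached: C = 1 + 1 + 1 = 3
  b|a — C = 1 + 1 + 1 = 3 (the new accept is not ε-reachable since no branch accepts ε)
  (a|b)b(b|a) — C equals the left operand's closure size = 3 (its accept is not ε-reachable, so the closure stops there)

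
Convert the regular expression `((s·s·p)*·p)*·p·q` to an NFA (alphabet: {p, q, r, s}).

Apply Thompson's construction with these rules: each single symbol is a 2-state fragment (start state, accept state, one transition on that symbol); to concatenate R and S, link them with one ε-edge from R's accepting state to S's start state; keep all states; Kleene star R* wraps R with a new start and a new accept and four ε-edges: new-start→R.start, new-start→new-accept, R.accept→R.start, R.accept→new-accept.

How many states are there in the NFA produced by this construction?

By structural recursion:
Each of the 6 symbol leaves contributes a 2-state fragment.
  s·s·p → 6 states
  (s·s·p)* → 8 states
  (s·s·p)*·p → 10 states
  ((s·s·p)*·p)* → 12 states
  ((s·s·p)*·p)*·p·q → 16 states

16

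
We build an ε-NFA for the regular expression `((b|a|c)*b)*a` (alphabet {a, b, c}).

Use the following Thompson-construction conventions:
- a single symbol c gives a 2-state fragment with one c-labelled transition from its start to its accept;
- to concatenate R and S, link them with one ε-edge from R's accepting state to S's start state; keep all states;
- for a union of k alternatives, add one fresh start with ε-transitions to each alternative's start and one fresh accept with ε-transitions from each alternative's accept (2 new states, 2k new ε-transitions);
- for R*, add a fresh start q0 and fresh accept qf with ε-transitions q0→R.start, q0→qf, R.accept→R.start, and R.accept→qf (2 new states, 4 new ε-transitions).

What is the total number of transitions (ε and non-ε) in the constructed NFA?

By structural recursion:
Each of the 5 symbol leaves contributes 1 transition (1 symbol, 0 ε).
  b|a|c — 9 transitions (3 symbol, 6 ε)
  (b|a|c)* — 13 transitions (3 symbol, 10 ε)
  (b|a|c)*b — 15 transitions (4 symbol, 11 ε)
  ((b|a|c)*b)* — 19 transitions (4 symbol, 15 ε)
  ((b|a|c)*b)*a — 21 transitions (5 symbol, 16 ε)

21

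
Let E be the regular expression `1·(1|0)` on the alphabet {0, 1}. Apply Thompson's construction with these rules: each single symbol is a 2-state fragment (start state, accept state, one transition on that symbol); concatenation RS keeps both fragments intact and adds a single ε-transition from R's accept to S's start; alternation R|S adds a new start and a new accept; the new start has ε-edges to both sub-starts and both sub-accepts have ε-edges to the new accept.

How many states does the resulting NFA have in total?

8

Bottom-up over the parse tree:
Each of the 3 symbol leaves contributes a 2-state fragment.
  1|0 : 6 states
  1·(1|0) : 8 states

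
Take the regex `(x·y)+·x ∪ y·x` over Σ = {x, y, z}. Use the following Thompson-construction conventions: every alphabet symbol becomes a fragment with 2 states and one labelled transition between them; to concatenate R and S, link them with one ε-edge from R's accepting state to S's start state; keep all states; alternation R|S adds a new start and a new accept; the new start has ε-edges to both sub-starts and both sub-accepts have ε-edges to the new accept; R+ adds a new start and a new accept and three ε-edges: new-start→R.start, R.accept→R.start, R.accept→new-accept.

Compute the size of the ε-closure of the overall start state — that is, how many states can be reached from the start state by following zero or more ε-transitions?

Let C(F) = |ε-closure(F.start)| within fragment F, and note whether F accepts ε. Symbol fragments have C = 1 and do not accept ε. Then:
  x·y → |closure| equals the left operand's closure size = 1 (its accept is not ε-reachable, so the closure stops there)
  (x·y)+ → new start ε-reaches only the body's start; the new accept needs a symbol first: |closure| = 1 + 1 = 2
  (x·y)+·x → |closure| equals the left operand's closure size = 2 (its accept is not ε-reachable, so the closure stops there)
  y·x → |closure| equals the left operand's closure size = 1 (its accept is not ε-reachable, so the closure stops there)
  (x·y)+·x ∪ y·x → |closure| = 1 + 2 + 1 = 4 (the new accept is not ε-reachable since no branch accepts ε)

4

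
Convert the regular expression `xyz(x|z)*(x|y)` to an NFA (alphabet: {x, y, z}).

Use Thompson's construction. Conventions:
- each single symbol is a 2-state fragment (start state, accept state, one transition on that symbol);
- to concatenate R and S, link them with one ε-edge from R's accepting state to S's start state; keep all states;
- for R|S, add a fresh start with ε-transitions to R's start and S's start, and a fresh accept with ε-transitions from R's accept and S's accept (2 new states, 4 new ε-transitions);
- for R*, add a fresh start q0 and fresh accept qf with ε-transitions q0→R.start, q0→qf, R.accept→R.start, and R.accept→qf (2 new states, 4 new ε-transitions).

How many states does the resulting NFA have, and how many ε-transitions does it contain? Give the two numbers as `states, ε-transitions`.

20, 16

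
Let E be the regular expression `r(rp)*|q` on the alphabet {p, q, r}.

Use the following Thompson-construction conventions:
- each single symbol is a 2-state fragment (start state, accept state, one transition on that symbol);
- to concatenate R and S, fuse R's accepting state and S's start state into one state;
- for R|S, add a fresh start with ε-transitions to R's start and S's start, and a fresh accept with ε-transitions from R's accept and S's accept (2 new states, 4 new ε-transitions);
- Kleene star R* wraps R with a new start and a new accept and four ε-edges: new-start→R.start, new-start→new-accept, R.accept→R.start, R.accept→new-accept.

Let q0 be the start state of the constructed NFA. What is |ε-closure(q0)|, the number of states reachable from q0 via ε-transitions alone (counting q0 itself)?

3

Compute the ε-closure size of each fragment's start state recursively; a symbol fragment's start has no outgoing ε-edge, so its closure is just itself (size 1).
  rp — same as the first factor's closure: |ε-closure| = 1
  (rp)* — the star's fresh start ε-reaches both the body's start and the fresh accept: |ε-closure| = 2 + 1 = 3
  r(rp)* — |ε-closure| equals the left operand's closure size = 1 (its accept is not ε-reachable, so the closure stops there)
  r(rp)*|q — |ε-closure| = 1 + 1 + 1 = 3 (the new accept is not ε-reachable since no branch accepts ε)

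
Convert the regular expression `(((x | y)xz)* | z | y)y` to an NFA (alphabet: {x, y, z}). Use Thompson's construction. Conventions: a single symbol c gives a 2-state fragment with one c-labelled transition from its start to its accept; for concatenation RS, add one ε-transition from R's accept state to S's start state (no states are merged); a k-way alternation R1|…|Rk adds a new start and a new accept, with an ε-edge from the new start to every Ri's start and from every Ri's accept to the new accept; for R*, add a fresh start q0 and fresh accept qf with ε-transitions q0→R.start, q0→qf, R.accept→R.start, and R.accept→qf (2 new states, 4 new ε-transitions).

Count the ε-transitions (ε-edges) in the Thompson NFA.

Building bottom-up:
Each of the 7 symbol leaves contributes 0 ε-transitions.
  x | y — 4 ε-transitions
  (x | y)xz — 6 ε-transitions
  ((x | y)xz)* — 10 ε-transitions
  ((x | y)xz)* | z | y — 16 ε-transitions
  (((x | y)xz)* | z | y)y — 17 ε-transitions

17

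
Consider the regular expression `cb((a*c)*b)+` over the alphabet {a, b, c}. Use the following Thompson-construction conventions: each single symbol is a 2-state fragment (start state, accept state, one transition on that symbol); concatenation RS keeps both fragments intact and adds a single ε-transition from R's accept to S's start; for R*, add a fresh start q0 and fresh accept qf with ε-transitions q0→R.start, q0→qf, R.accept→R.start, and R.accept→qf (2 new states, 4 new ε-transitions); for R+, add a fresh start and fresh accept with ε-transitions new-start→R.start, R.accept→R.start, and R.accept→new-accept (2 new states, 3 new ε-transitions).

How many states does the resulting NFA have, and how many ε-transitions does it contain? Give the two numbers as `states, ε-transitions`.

16, 15

Per subexpression:
Each of the 5 symbol leaves contributes 2 states and 0 ε-transitions.
  a* → 4 states, 4 ε-transitions
  a*c → 6 states, 5 ε-transitions
  (a*c)* → 8 states, 9 ε-transitions
  (a*c)*b → 10 states, 10 ε-transitions
  ((a*c)*b)+ → 12 states, 13 ε-transitions
  cb((a*c)*b)+ → 16 states, 15 ε-transitions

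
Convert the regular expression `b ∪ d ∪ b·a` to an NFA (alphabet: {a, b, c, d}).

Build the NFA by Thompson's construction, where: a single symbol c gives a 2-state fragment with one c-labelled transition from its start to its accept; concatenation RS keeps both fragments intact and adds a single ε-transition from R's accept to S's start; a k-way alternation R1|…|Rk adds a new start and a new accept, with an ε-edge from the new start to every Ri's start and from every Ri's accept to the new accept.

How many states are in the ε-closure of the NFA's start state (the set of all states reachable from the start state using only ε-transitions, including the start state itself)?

Compute the ε-closure size of each fragment's start state recursively; a symbol fragment's start has no outgoing ε-edge, so its closure is just itself (size 1).
  b·a : |closure| equals the left operand's closure size = 1 (its accept is not ε-reachable, so the closure stops there)
  b ∪ d ∪ b·a : |closure| = 1 + 1 + 1 + 1 = 4 (the new accept is not ε-reachable since no branch accepts ε)

4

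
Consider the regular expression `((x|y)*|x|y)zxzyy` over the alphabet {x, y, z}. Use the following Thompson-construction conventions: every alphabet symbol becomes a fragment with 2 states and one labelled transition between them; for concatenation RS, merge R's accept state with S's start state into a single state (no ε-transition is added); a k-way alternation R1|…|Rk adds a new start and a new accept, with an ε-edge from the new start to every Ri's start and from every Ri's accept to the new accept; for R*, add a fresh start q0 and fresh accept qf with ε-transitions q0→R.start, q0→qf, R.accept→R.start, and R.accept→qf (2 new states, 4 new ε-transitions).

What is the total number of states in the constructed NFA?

19

Per subexpression:
Each of the 9 symbol leaves contributes a 2-state fragment.
  x|y — 6 states
  (x|y)* — 8 states
  (x|y)*|x|y — 14 states
  ((x|y)*|x|y)zxzyy — 19 states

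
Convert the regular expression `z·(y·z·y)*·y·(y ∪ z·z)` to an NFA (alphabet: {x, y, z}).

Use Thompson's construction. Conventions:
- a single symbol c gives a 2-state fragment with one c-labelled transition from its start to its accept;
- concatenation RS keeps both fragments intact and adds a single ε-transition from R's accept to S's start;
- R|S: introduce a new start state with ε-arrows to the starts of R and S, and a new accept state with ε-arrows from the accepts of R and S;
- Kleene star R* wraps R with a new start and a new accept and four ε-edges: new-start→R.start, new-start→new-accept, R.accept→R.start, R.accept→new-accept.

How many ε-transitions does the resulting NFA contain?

Bottom-up over the parse tree:
Each of the 8 symbol leaves contributes 0 ε-transitions.
  y·z·y : 2 ε-transitions
  (y·z·y)* : 6 ε-transitions
  z·z : 1 ε-transition
  y ∪ z·z : 5 ε-transitions
  z·(y·z·y)*·y·(y ∪ z·z) : 14 ε-transitions

14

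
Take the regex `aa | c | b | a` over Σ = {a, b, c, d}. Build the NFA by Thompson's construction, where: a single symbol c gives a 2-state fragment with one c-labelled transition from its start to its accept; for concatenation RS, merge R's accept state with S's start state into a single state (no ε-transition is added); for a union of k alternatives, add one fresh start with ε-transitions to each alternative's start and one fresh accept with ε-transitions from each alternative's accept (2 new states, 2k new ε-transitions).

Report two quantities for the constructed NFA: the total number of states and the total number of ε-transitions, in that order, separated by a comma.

Per subexpression:
Each of the 5 symbol leaves contributes 2 states and 0 ε-transitions.
  aa : 3 states, 0 ε-transitions
  aa | c | b | a : 11 states, 8 ε-transitions

11, 8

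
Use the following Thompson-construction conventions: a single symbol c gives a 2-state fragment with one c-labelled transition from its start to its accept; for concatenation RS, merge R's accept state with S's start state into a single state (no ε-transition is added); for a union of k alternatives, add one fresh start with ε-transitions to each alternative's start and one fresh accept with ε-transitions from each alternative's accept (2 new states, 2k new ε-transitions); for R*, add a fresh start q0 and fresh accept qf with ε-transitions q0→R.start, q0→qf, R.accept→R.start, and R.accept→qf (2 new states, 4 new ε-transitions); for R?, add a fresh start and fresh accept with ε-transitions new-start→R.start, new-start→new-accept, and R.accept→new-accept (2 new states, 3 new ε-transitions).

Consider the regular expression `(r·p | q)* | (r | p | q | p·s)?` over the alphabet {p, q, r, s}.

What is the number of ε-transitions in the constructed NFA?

23

Per subexpression:
Each of the 8 symbol leaves contributes 0 ε-transitions.
  r·p — 0 ε-transitions
  r·p | q — 4 ε-transitions
  (r·p | q)* — 8 ε-transitions
  p·s — 0 ε-transitions
  r | p | q | p·s — 8 ε-transitions
  (r | p | q | p·s)? — 11 ε-transitions
  (r·p | q)* | (r | p | q | p·s)? — 23 ε-transitions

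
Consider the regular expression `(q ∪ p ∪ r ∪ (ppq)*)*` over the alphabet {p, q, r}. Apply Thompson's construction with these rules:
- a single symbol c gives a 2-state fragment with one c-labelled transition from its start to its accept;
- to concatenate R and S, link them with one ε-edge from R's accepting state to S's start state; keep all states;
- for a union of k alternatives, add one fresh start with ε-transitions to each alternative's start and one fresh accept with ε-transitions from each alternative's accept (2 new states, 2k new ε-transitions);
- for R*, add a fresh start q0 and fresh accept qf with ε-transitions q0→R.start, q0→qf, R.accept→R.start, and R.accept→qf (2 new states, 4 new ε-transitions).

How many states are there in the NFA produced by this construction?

Bottom-up over the parse tree:
Each of the 6 symbol leaves contributes a 2-state fragment.
  ppq → 6 states
  (ppq)* → 8 states
  q ∪ p ∪ r ∪ (ppq)* → 16 states
  (q ∪ p ∪ r ∪ (ppq)*)* → 18 states

18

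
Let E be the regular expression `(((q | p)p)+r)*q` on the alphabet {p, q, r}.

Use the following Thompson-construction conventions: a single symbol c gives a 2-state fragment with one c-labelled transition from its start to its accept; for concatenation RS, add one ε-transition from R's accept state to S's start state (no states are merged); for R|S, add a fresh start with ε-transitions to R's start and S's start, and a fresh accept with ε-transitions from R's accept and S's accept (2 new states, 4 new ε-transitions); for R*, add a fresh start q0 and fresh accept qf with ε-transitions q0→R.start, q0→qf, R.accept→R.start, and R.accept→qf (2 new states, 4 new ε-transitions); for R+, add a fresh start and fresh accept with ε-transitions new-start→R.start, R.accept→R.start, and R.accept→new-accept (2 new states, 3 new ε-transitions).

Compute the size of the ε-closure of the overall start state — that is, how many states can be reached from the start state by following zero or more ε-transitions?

Work bottom-up. For each fragment F, track |ε-closure(F.start)| and whether F's accept lies in that closure (i.e. whether F accepts ε). A single-symbol fragment has closure size 1 and does not accept ε.
  q | p — new start ε-reaches every alternative's start; none of them accept ε, so the new accept is not reached: |closure| = 1 + 1 + 1 = 3
  (q | p)p — same as the first factor's closure: |closure| = 3
  ((q | p)p)+ — new start ε-reaches only the body's start; the new accept needs a symbol first: |closure| = 1 + 3 = 4
  ((q | p)p)+r — same as the first factor's closure: |closure| = 4
  (((q | p)p)+r)* — new start has ε-edges to the inner start and to the new accept, so |closure| = 2 + 4 = 6
  (((q | p)p)+r)*q — |closure| = 6 + 1 = 7 (closure spills across the concat boundary because the left factor accepts ε)

7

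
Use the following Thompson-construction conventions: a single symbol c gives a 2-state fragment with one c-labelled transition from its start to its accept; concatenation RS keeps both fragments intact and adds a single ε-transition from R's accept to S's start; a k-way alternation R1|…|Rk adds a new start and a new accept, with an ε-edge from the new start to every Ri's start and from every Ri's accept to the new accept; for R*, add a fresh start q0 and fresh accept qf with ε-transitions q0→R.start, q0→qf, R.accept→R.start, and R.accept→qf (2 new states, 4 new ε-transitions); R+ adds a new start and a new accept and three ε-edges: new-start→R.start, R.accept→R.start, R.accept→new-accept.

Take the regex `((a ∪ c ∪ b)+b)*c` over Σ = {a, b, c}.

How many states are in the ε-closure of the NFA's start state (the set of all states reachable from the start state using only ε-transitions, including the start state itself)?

Compute the ε-closure size of each fragment's start state recursively; a symbol fragment's start has no outgoing ε-edge, so its closure is just itself (size 1).
  a ∪ c ∪ b : new start ε-reaches every alternative's start; none of them accept ε, so the new accept is not reached: C = 1 + 1 + 1 + 1 = 4
  (a ∪ c ∪ b)+ : new start ε-reaches only the body's start; the new accept needs a symbol first: C = 1 + 4 = 5
  (a ∪ c ∪ b)+b : C equals the left operand's closure size = 5 (its accept is not ε-reachable, so the closure stops there)
  ((a ∪ c ∪ b)+b)* : the star's fresh start ε-reaches both the body's start and the fresh accept: C = 2 + 5 = 7
  ((a ∪ c ∪ b)+b)*c : C = 7 + 1 = 8 (closure spills across the concat boundary because the left factor accepts ε)

8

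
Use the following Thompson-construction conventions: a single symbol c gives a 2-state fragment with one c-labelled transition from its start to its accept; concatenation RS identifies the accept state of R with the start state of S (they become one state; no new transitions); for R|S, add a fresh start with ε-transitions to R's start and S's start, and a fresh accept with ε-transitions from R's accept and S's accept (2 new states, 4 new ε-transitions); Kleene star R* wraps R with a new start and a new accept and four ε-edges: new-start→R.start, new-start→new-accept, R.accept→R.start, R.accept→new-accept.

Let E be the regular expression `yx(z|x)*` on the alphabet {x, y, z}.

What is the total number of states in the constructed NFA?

10

Bottom-up over the parse tree:
Each of the 4 symbol leaves contributes a 2-state fragment.
  z|x : 6 states
  (z|x)* : 8 states
  yx(z|x)* : 10 states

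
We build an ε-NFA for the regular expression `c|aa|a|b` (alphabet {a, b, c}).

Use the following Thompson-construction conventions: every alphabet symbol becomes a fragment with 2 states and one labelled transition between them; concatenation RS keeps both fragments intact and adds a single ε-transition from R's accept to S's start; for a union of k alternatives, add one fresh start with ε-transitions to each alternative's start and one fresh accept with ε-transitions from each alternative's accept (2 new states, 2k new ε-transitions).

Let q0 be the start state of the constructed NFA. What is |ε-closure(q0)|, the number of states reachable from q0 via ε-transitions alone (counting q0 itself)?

5

Compute the ε-closure size of each fragment's start state recursively; a symbol fragment's start has no outgoing ε-edge, so its closure is just itself (size 1).
  aa → C equals the left operand's closure size = 1 (its accept is not ε-reachable, so the closure stops there)
  c|aa|a|b → new start ε-reaches every alternative's start; none of them accept ε, so the new accept is not reached: C = 1 + 1 + 1 + 1 + 1 = 5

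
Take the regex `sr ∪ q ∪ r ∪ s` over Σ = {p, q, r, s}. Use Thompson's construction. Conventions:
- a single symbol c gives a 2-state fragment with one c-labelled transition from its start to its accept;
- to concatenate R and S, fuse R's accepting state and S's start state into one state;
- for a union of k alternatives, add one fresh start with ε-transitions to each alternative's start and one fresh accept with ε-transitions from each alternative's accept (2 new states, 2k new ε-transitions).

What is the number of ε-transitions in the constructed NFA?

8

Recursing over subexpressions:
Each of the 5 symbol leaves contributes 0 ε-transitions.
  sr = 0 ε-transitions
  sr ∪ q ∪ r ∪ s = 8 ε-transitions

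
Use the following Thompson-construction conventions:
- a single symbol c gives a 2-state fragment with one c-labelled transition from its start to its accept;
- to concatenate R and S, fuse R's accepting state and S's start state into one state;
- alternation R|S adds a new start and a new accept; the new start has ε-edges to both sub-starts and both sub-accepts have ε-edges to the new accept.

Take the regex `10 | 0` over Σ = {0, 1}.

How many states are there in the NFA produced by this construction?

7

Building bottom-up:
Each of the 3 symbol leaves contributes a 2-state fragment.
  10 → 3 states
  10 | 0 → 7 states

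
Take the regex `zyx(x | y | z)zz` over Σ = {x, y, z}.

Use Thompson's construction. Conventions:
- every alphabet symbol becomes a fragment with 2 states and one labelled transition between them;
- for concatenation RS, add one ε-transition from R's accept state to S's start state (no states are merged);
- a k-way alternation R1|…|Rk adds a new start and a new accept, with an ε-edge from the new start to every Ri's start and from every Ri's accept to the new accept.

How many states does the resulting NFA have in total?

18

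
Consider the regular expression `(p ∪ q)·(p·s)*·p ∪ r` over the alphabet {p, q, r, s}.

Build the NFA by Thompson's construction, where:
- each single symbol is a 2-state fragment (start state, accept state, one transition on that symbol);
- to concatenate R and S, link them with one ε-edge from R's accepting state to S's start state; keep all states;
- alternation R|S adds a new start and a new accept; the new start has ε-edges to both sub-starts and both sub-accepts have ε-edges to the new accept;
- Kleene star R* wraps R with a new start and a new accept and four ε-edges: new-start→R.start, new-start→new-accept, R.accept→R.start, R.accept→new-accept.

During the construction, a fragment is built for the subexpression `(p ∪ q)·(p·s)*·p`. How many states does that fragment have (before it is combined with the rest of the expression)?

14

Fragment for `(p ∪ q)·(p·s)*·p`:
Each of the 5 symbol leaves contributes a 2-state fragment.
  p ∪ q : 6 states
  p·s : 4 states
  (p·s)* : 6 states
  (p ∪ q)·(p·s)*·p : 14 states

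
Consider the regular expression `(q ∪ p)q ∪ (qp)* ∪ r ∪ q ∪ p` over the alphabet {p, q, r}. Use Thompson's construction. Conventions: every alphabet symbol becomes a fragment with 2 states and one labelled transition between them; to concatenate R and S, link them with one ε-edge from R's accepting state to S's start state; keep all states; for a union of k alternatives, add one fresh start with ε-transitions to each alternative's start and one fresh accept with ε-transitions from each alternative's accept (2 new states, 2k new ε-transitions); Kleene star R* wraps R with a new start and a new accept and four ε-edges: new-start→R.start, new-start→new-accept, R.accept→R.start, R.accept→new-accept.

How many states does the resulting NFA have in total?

22

Recursing over subexpressions:
Each of the 8 symbol leaves contributes a 2-state fragment.
  q ∪ p → 6 states
  (q ∪ p)q → 8 states
  qp → 4 states
  (qp)* → 6 states
  (q ∪ p)q ∪ (qp)* ∪ r ∪ q ∪ p → 22 states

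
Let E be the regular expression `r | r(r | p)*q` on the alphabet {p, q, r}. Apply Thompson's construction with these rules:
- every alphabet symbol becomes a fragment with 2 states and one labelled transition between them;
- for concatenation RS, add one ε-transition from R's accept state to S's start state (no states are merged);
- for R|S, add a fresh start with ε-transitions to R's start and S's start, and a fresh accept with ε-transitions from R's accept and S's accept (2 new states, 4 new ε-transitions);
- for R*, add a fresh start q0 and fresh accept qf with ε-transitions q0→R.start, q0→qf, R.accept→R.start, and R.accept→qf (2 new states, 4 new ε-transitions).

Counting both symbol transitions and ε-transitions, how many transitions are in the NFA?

19

Recursing over subexpressions:
Each of the 5 symbol leaves contributes 1 transition (1 symbol, 0 ε).
  r | p → 6 transitions (2 symbol, 4 ε)
  (r | p)* → 10 transitions (2 symbol, 8 ε)
  r(r | p)*q → 14 transitions (4 symbol, 10 ε)
  r | r(r | p)*q → 19 transitions (5 symbol, 14 ε)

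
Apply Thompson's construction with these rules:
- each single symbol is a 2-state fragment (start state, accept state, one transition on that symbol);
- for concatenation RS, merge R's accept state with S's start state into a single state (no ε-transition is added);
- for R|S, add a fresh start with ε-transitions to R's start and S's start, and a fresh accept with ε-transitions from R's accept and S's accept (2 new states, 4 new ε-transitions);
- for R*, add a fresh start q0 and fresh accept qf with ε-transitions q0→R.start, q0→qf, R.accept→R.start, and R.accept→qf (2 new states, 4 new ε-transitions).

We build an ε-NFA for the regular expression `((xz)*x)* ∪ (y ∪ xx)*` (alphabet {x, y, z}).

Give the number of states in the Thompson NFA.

Per subexpression:
Each of the 6 symbol leaves contributes a 2-state fragment.
  xz — 3 states
  (xz)* — 5 states
  (xz)*x — 6 states
  ((xz)*x)* — 8 states
  xx — 3 states
  y ∪ xx — 7 states
  (y ∪ xx)* — 9 states
  ((xz)*x)* ∪ (y ∪ xx)* — 19 states

19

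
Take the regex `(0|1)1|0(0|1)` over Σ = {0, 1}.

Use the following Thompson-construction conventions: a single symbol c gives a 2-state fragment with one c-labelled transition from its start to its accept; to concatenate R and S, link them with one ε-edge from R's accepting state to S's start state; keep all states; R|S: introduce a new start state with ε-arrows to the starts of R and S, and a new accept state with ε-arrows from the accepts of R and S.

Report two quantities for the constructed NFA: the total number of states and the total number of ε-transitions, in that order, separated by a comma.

18, 14

Building bottom-up:
Each of the 6 symbol leaves contributes 2 states and 0 ε-transitions.
  0|1 : 6 states, 4 ε-transitions
  (0|1)1 : 8 states, 5 ε-transitions
  0|1 : 6 states, 4 ε-transitions
  0(0|1) : 8 states, 5 ε-transitions
  (0|1)1|0(0|1) : 18 states, 14 ε-transitions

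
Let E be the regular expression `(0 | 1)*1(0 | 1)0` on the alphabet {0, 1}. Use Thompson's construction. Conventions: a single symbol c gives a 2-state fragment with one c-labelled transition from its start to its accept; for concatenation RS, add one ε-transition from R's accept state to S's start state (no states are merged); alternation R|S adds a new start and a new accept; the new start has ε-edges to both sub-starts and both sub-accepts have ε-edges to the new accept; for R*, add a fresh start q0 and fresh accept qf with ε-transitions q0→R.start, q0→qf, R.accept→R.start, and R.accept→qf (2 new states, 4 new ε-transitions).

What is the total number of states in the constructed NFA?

18

Building bottom-up:
Each of the 6 symbol leaves contributes a 2-state fragment.
  0 | 1 — 6 states
  (0 | 1)* — 8 states
  0 | 1 — 6 states
  (0 | 1)*1(0 | 1)0 — 18 states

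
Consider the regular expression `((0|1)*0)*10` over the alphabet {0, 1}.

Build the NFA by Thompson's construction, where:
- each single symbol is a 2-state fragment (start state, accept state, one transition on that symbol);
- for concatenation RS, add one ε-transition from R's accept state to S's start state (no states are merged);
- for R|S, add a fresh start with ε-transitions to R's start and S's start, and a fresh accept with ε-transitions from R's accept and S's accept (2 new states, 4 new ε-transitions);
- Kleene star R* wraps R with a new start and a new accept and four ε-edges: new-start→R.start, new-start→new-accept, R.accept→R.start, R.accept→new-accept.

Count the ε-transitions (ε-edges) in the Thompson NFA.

15

Building bottom-up:
Each of the 5 symbol leaves contributes 0 ε-transitions.
  0|1 — 4 ε-transitions
  (0|1)* — 8 ε-transitions
  (0|1)*0 — 9 ε-transitions
  ((0|1)*0)* — 13 ε-transitions
  ((0|1)*0)*10 — 15 ε-transitions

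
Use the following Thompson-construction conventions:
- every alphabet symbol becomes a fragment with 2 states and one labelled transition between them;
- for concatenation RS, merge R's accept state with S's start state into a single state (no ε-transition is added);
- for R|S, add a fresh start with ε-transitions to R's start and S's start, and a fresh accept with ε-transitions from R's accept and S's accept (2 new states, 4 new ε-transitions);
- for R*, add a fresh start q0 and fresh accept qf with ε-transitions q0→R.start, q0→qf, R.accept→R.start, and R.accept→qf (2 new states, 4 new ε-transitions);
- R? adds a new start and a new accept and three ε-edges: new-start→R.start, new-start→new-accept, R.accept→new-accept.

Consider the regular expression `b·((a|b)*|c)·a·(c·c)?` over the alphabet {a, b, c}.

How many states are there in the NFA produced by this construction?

By structural recursion:
Each of the 7 symbol leaves contributes a 2-state fragment.
  a|b : 6 states
  (a|b)* : 8 states
  (a|b)*|c : 12 states
  c·c : 3 states
  (c·c)? : 5 states
  b·((a|b)*|c)·a·(c·c)? : 18 states

18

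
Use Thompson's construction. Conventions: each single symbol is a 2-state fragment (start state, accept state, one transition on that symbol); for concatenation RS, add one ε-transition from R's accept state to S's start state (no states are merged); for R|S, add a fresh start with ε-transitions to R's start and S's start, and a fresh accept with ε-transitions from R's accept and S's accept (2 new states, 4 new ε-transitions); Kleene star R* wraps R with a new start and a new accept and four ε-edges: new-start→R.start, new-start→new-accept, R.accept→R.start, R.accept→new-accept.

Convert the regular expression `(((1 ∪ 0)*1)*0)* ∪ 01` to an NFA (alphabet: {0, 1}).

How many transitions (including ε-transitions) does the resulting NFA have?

Building bottom-up:
Each of the 6 symbol leaves contributes 1 transition (1 symbol, 0 ε).
  1 ∪ 0 → 6 transitions (2 symbol, 4 ε)
  (1 ∪ 0)* → 10 transitions (2 symbol, 8 ε)
  (1 ∪ 0)*1 → 12 transitions (3 symbol, 9 ε)
  ((1 ∪ 0)*1)* → 16 transitions (3 symbol, 13 ε)
  ((1 ∪ 0)*1)*0 → 18 transitions (4 symbol, 14 ε)
  (((1 ∪ 0)*1)*0)* → 22 transitions (4 symbol, 18 ε)
  01 → 3 transitions (2 symbol, 1 ε)
  (((1 ∪ 0)*1)*0)* ∪ 01 → 29 transitions (6 symbol, 23 ε)

29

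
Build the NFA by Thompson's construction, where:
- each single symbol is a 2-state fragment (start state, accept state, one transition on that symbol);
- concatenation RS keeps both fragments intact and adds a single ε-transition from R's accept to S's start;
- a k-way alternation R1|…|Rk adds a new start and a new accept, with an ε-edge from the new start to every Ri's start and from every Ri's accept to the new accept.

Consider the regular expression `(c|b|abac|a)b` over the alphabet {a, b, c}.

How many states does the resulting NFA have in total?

Building bottom-up:
Each of the 8 symbol leaves contributes a 2-state fragment.
  abac : 8 states
  c|b|abac|a : 16 states
  (c|b|abac|a)b : 18 states

18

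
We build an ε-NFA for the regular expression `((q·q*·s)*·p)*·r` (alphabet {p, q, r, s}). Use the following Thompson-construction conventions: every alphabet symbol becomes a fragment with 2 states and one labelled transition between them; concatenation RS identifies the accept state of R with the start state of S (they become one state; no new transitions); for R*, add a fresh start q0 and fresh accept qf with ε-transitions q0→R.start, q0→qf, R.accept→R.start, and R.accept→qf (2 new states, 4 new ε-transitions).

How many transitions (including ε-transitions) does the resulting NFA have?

17

Bottom-up over the parse tree:
Each of the 5 symbol leaves contributes 1 transition (1 symbol, 0 ε).
  q* → 5 transitions (1 symbol, 4 ε)
  q·q*·s → 7 transitions (3 symbol, 4 ε)
  (q·q*·s)* → 11 transitions (3 symbol, 8 ε)
  (q·q*·s)*·p → 12 transitions (4 symbol, 8 ε)
  ((q·q*·s)*·p)* → 16 transitions (4 symbol, 12 ε)
  ((q·q*·s)*·p)*·r → 17 transitions (5 symbol, 12 ε)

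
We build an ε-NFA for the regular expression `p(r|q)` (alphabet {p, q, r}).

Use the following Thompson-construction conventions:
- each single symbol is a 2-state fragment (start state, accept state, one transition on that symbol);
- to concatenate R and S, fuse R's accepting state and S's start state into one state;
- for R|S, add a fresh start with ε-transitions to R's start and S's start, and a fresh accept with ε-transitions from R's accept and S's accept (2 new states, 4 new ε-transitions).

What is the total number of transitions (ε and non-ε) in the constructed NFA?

7

By structural recursion:
Each of the 3 symbol leaves contributes 1 transition (1 symbol, 0 ε).
  r|q : 6 transitions (2 symbol, 4 ε)
  p(r|q) : 7 transitions (3 symbol, 4 ε)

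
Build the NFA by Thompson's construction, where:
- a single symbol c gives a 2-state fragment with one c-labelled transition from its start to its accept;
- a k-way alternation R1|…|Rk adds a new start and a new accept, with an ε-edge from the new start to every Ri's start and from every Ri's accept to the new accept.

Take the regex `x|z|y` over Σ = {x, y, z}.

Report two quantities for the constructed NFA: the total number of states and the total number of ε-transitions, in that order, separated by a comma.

By structural recursion:
Each of the 3 symbol leaves contributes 2 states and 0 ε-transitions.
  x|z|y — 8 states, 6 ε-transitions

8, 6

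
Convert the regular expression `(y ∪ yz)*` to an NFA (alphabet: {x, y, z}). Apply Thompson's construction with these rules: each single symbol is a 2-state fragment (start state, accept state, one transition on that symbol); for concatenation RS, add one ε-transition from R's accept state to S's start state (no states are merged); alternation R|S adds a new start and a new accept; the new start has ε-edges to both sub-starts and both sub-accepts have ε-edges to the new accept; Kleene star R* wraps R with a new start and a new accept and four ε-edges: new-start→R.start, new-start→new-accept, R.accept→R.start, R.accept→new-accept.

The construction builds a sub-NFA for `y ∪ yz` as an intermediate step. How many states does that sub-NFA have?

Fragment for `y ∪ yz`:
Each of the 3 symbol leaves contributes a 2-state fragment.
  yz = 4 states
  y ∪ yz = 8 states

8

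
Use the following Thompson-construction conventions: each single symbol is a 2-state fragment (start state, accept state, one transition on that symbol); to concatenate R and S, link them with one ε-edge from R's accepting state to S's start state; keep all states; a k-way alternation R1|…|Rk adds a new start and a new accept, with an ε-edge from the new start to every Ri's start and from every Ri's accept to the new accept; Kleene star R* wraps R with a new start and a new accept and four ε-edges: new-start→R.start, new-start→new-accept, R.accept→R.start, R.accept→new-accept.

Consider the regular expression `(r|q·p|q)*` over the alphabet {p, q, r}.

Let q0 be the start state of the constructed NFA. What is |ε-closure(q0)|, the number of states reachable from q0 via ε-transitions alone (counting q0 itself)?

Work bottom-up. For each fragment F, track |ε-closure(F.start)| and whether F's accept lies in that closure (i.e. whether F accepts ε). A single-symbol fragment has closure size 1 and does not accept ε.
  q·p : same as the first factor's closure: |ε-closure| = 1
  r|q·p|q : |ε-closure| = 1 + 1 + 1 + 1 = 4 (the new accept is not ε-reachable since no branch accepts ε)
  (r|q·p|q)* : the star's fresh start ε-reaches both the body's start and the fresh accept: |ε-closure| = 2 + 4 = 6

6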